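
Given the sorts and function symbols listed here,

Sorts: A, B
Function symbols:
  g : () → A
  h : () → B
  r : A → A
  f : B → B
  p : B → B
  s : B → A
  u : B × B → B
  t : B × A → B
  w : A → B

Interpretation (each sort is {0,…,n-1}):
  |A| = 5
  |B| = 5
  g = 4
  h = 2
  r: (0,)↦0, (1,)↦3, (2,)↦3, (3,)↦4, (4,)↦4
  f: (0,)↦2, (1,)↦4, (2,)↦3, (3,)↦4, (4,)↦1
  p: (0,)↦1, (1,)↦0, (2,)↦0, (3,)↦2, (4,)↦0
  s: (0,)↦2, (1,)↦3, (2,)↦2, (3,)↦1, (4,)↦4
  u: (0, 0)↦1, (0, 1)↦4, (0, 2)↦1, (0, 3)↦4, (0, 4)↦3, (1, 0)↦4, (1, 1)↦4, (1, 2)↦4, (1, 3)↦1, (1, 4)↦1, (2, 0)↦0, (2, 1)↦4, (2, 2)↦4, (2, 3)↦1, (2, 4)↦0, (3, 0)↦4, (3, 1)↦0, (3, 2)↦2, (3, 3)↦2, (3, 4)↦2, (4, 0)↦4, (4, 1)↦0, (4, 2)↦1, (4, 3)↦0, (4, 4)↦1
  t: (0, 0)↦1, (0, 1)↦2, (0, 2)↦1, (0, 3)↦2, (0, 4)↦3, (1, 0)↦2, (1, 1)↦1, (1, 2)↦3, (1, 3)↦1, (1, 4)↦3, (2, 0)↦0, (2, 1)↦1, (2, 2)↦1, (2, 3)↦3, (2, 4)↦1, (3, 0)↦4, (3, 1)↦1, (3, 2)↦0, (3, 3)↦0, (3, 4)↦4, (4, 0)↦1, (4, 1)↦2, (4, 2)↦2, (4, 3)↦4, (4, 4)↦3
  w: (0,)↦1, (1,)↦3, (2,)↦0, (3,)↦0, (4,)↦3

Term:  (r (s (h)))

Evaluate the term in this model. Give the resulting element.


  h = 2
  (s (h)) = s(2,) = 2
  (r (s (h))) = r(2,) = 3

value = 3


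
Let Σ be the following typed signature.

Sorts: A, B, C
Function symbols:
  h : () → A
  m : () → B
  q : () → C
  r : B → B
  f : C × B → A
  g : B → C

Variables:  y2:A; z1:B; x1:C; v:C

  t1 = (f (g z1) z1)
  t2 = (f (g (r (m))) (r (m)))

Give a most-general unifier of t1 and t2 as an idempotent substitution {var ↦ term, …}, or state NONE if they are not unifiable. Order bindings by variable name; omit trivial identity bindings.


{z1 ↦ (r (m))}


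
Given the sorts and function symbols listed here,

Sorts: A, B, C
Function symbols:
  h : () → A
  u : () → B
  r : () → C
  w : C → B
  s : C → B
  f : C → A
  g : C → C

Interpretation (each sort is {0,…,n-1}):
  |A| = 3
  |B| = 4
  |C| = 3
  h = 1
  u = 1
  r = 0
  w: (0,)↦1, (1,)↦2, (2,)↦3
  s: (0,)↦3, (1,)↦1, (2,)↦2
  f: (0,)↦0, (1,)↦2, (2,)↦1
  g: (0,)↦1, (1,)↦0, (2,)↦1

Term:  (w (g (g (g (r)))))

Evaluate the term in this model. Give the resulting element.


value = 2

  r = 0
  (g (r)) = g(0,) = 1
  (g (g (r))) = g(1,) = 0
  (g (g (g (r)))) = g(0,) = 1
  (w (g (g (g (r))))) = w(1,) = 2


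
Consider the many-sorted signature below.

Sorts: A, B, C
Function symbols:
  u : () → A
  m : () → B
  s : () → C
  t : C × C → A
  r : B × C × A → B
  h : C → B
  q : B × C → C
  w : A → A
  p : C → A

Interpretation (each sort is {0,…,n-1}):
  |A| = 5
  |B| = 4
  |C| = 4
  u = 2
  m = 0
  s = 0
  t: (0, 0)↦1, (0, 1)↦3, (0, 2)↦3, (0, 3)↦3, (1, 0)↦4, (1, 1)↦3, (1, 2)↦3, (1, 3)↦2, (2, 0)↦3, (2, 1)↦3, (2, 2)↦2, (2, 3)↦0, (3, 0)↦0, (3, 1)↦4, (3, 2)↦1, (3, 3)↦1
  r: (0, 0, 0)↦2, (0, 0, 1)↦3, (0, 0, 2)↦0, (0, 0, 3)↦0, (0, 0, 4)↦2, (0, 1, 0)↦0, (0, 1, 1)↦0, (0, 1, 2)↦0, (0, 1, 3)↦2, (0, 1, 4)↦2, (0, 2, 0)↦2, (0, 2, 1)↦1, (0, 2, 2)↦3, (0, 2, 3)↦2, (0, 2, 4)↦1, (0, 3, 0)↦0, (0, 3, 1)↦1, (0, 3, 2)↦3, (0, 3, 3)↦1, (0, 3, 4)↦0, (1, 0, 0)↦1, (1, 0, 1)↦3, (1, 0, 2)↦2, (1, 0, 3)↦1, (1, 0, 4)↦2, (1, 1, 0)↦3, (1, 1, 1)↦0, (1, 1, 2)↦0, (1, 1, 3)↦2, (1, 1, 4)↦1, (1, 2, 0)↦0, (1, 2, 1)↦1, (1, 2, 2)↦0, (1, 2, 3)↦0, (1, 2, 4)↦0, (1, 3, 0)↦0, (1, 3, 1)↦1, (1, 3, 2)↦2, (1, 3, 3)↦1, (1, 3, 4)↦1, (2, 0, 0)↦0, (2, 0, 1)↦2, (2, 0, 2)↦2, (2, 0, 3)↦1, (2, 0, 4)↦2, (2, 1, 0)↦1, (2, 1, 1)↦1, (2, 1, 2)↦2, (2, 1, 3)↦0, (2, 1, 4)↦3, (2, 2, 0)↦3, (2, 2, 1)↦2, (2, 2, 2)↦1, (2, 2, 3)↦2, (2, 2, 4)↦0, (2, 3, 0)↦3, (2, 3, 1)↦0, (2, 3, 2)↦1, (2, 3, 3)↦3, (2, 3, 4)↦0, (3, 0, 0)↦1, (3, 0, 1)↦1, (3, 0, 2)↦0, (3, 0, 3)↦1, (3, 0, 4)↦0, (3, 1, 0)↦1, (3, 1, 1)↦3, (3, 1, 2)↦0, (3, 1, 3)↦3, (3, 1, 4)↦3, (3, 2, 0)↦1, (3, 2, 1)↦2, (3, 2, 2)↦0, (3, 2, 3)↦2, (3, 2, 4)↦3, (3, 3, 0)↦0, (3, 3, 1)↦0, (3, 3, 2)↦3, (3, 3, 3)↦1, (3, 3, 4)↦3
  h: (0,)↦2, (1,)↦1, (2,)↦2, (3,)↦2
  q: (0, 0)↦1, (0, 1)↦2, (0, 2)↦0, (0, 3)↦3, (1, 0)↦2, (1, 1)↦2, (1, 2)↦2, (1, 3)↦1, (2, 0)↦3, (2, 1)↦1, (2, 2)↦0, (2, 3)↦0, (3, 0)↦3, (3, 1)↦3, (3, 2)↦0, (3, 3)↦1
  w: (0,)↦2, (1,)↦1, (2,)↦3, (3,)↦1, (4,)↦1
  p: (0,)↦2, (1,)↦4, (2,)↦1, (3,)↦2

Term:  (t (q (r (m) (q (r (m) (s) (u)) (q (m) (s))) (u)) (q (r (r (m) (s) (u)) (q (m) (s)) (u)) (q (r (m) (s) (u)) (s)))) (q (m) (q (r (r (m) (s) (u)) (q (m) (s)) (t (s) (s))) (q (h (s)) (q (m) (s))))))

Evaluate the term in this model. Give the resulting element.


value = 1

  m = 0
  m = 0
  s = 0
  u = 2
  (r (m) (s) (u)) = r(0, 0, 2) = 0
  m = 0
  s = 0
  (q (m) (s)) = q(0, 0) = 1
  (q (r (m) (s) (u)) (q (m) (s))) = q(0, 1) = 2
  u = 2
  (r (m) (q (r (m) (s) (u)) (q (m) (s))) (u)) = r(0, 2, 2) = 3
  m = 0
  s = 0
  u = 2
  (r (m) (s) (u)) = r(0, 0, 2) = 0
  m = 0
  s = 0
  (q (m) (s)) = q(0, 0) = 1
  u = 2
  (r (r (m) (s) (u)) (q (m) (s)) (u)) = r(0, 1, 2) = 0
  m = 0
  s = 0
  u = 2
  (r (m) (s) (u)) = r(0, 0, 2) = 0
  s = 0
  (q (r (m) (s) (u)) (s)) = q(0, 0) = 1
  (q (r (r (m) (s) (u)) (q (m) (s)) (u)) (q (r (m) (s) (u)) (s))) = q(0, 1) = 2
  (q (r (m) (q (r (m) (s) (u)) (q (m) (s))) (u)) (q (r (r (m) (s) (u)) (q (m) (s)) (u)) (q (r (m) (s) (u)) (s)))) = q(3, 2) = 0
  m = 0
  m = 0
  s = 0
  u = 2
  (r (m) (s) (u)) = r(0, 0, 2) = 0
  m = 0
  s = 0
  (q (m) (s)) = q(0, 0) = 1
  s = 0
  s = 0
  (t (s) (s)) = t(0, 0) = 1
  (r (r (m) (s) (u)) (q (m) (s)) (t (s) (s))) = r(0, 1, 1) = 0
  s = 0
  (h (s)) = h(0,) = 2
  m = 0
  s = 0
  (q (m) (s)) = q(0, 0) = 1
  (q (h (s)) (q (m) (s))) = q(2, 1) = 1
  (q (r (r (m) (s) (u)) (q (m) (s)) (t (s) (s))) (q (h (s)) (q (m) (s)))) = q(0, 1) = 2
  (q (m) (q (r (r (m) (s) (u)) (q (m) (s)) (t (s) (s))) (q (h (s)) (q (m) (s))))) = q(0, 2) = 0
  (t (q (r (m) (q (r (m) (s) (u)) (q (m) (s))) (u)) (q (r (r (m) (s) (u)) (q (m) (s)) (u)) (q (r (m) (s) (u)) (s)))) (q (m) (q (r (r (m) (s) (u)) (q (m) (s)) (t (s) (s))) (q (h (s)) (q (m) (s)))))) = t(0, 0) = 1


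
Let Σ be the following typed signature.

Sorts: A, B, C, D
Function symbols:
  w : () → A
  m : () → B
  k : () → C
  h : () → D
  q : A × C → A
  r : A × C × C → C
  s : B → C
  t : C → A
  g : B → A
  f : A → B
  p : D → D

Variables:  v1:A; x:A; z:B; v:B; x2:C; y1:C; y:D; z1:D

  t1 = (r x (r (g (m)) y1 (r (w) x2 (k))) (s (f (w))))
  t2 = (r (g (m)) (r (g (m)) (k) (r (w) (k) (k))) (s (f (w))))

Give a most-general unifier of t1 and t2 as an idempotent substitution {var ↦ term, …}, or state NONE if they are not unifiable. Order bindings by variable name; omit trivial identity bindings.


{x ↦ (g (m)), x2 ↦ (k), y1 ↦ (k)}


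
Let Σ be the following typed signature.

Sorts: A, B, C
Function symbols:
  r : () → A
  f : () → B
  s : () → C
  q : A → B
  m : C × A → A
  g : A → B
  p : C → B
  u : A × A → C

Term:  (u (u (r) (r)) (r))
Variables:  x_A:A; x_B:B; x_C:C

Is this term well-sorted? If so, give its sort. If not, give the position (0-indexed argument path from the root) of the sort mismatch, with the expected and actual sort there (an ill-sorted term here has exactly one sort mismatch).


    (r) : A
    (r) : A
  (u (r) (r)) : C
  (r) : A
(u (u (r) (r)) (r)) : ✗ arg 0 at [0] has sort C, expected A

ill-sorted at position [0]: expected A, got C


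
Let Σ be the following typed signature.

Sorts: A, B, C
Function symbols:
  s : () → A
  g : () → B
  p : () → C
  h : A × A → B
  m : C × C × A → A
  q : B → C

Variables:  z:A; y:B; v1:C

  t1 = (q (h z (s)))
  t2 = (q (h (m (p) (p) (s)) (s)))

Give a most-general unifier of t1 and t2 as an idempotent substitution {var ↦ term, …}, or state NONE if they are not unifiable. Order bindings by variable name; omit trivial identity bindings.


{z ↦ (m (p) (p) (s))}


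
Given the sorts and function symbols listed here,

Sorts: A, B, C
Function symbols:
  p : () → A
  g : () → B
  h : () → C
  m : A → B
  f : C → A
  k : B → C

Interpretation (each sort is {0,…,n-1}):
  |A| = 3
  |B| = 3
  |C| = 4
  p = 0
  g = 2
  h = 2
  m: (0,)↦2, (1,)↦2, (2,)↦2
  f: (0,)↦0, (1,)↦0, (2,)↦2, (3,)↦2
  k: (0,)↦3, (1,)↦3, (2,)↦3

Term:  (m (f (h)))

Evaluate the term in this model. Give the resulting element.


  h = 2
  (f (h)) = f(2,) = 2
  (m (f (h))) = m(2,) = 2

value = 2


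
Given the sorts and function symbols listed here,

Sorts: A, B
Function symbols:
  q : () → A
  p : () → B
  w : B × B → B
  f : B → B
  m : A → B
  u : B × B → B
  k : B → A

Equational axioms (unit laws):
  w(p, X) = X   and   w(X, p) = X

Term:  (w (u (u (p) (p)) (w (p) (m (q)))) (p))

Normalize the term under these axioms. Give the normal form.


normal form = (u (u (p) (p)) (m (q)))

1. (w (u (u (p) (p)) (w (p) (m (q)))) (p))  →  (u (u (p) (p)) (w (p) (m (q))))
2. (u (u (p) (p)) (w (p) (m (q))))  →  (u (u (p) (p)) (m (q)))


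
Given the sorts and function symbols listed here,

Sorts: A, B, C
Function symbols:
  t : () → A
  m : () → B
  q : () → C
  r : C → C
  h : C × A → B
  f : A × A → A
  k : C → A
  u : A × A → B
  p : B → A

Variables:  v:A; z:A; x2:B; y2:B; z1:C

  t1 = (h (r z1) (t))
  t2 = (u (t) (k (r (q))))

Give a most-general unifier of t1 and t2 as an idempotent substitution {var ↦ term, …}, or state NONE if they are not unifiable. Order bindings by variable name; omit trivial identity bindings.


NONE (not unifiable)

head clash or occurs-check failure — not unifiable


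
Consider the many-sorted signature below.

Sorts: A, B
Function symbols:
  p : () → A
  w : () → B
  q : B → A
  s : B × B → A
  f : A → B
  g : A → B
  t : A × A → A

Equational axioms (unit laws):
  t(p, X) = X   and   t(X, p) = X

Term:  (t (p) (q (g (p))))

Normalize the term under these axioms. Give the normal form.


1. (t (p) (q (g (p))))  →  (q (g (p)))

normal form = (q (g (p)))


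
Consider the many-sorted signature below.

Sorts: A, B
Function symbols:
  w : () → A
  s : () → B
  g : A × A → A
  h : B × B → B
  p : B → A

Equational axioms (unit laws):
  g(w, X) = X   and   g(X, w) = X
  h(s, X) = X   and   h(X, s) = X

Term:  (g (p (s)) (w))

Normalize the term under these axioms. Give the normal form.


normal form = (p (s))

1. (g (p (s)) (w))  →  (p (s))


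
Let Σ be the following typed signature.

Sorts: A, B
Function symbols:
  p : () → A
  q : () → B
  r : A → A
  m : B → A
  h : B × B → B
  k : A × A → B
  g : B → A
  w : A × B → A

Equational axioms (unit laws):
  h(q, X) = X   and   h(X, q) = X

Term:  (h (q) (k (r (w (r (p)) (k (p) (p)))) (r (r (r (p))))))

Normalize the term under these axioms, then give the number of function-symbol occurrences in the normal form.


size = 12

1. (h (q) (k (r (w (r (p)) (k (p) (p)))) (r (r (r (p))))))  →  (k (r (w (r (p)) (k (p) (p)))) (r (r (r (p)))))
normal form: (k (r (w (r (p)) (k (p) (p)))) (r (r (r (p)))))


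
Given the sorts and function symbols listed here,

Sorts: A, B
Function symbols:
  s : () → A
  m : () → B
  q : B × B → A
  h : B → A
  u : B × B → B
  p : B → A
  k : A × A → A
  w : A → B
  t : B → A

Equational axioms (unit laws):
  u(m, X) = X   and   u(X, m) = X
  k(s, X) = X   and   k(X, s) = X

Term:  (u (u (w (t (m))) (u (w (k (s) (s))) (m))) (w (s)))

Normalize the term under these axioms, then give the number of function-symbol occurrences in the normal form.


size = 9

1. (u (u (w (t (m))) (u (w (k (s) (s))) (m))) (w (s)))  →  (u (u (w (t (m))) (w (k (s) (s)))) (w (s)))
2. (u (u (w (t (m))) (w (k (s) (s)))) (w (s)))  →  (u (u (w (t (m))) (w (s))) (w (s)))
normal form: (u (u (w (t (m))) (w (s))) (w (s)))


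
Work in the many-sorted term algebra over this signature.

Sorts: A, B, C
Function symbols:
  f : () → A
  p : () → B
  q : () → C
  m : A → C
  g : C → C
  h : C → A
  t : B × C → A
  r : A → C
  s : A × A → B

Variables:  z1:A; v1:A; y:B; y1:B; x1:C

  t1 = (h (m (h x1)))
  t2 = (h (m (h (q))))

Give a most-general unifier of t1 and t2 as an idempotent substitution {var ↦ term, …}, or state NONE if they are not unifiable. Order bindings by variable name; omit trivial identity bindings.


{x1 ↦ (q)}


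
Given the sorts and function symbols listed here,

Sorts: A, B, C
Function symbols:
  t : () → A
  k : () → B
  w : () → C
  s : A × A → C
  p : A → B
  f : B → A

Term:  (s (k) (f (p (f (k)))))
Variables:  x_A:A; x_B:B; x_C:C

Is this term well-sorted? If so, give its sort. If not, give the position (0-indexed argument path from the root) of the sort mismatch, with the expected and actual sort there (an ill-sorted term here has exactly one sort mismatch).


ill-sorted at position [0]: expected A, got B

  (k) : B
        (k) : B
      (f (k)) : A
    (p (f (k))) : B
  (f (p (f (k)))) : A
(s (k) (f (p (f (k))))) : ✗ arg 0 at [0] has sort B, expected A


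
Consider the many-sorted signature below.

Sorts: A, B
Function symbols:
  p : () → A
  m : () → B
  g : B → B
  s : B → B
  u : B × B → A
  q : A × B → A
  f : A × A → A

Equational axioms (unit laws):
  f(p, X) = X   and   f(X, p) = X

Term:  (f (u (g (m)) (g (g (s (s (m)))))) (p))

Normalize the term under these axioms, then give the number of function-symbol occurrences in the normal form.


size = 8

1. (f (u (g (m)) (g (g (s (s (m)))))) (p))  →  (u (g (m)) (g (g (s (s (m))))))
normal form: (u (g (m)) (g (g (s (s (m))))))


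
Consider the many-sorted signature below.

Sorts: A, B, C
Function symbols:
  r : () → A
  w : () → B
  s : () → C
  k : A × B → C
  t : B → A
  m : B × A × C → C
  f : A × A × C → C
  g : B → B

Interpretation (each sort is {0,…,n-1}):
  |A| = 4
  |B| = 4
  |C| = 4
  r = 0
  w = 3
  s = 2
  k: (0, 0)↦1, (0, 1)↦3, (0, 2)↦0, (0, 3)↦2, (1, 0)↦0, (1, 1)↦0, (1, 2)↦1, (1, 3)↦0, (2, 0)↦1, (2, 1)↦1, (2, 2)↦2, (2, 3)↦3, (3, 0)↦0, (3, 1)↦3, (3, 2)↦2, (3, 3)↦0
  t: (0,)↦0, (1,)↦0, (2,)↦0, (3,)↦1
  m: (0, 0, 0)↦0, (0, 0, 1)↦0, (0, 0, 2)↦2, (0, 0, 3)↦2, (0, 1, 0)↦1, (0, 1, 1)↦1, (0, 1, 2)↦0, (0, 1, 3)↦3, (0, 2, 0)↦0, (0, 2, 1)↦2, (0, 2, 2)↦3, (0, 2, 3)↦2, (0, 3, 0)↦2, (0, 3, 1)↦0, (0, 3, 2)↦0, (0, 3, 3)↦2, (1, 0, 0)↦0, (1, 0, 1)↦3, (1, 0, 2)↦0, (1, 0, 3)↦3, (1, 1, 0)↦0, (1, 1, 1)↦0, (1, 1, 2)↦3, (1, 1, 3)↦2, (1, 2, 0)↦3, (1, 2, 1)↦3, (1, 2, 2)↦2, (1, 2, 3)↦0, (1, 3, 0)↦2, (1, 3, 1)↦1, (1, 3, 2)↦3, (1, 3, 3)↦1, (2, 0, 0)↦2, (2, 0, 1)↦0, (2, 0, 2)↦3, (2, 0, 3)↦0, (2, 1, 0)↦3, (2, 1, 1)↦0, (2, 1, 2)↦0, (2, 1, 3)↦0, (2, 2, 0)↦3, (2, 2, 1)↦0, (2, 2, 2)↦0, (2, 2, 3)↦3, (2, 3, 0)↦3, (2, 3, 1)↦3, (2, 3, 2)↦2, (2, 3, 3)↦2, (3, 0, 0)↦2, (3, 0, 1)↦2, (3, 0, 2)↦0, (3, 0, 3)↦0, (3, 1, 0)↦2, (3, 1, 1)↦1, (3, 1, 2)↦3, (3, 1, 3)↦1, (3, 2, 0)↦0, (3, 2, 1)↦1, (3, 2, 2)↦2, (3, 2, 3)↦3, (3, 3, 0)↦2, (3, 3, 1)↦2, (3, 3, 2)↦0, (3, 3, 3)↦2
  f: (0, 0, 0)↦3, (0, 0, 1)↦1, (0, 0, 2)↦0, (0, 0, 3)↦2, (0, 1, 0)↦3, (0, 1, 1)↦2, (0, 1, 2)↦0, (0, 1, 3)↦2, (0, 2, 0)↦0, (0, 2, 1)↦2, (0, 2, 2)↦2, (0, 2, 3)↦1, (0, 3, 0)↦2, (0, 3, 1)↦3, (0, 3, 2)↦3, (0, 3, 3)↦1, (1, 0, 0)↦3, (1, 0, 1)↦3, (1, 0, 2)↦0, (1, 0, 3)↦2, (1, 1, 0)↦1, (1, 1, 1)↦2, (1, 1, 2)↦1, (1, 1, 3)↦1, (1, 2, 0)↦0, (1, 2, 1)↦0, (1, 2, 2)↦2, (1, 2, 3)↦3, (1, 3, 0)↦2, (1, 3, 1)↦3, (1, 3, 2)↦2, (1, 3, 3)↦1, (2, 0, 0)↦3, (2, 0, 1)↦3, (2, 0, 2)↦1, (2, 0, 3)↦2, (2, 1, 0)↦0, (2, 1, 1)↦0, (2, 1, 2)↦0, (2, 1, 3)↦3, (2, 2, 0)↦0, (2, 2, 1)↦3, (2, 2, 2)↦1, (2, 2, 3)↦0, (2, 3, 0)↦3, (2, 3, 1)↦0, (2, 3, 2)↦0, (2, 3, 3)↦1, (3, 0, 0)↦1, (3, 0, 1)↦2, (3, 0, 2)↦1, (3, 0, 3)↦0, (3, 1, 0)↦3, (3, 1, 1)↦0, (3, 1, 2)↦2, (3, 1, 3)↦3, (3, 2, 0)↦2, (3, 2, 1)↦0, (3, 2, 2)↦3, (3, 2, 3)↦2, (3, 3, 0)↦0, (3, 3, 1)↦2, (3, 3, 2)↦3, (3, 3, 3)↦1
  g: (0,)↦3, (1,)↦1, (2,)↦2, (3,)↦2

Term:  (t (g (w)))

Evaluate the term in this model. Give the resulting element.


value = 0

  w = 3
  (g (w)) = g(3,) = 2
  (t (g (w))) = t(2,) = 0


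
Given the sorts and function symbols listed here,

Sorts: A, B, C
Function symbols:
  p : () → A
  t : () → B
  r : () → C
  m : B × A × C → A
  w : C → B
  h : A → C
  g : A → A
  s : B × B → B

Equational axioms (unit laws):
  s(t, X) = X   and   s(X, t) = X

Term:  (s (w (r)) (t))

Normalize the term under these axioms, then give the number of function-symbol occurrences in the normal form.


1. (s (w (r)) (t))  →  (w (r))
normal form: (w (r))

size = 2


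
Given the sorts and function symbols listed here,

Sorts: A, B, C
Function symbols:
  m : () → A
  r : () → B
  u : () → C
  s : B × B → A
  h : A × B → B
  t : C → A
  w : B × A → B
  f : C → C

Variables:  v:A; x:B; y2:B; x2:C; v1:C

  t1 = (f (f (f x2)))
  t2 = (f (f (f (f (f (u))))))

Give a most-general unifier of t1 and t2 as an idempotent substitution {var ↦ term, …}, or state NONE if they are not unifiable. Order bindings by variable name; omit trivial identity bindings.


{x2 ↦ (f (f (u)))}


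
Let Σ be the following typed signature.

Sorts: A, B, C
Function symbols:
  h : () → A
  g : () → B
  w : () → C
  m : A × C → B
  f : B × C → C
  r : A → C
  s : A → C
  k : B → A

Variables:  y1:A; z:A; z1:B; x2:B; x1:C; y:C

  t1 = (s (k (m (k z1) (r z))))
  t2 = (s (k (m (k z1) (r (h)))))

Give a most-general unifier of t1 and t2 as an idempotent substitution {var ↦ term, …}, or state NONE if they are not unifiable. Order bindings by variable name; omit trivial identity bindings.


{z ↦ (h)}


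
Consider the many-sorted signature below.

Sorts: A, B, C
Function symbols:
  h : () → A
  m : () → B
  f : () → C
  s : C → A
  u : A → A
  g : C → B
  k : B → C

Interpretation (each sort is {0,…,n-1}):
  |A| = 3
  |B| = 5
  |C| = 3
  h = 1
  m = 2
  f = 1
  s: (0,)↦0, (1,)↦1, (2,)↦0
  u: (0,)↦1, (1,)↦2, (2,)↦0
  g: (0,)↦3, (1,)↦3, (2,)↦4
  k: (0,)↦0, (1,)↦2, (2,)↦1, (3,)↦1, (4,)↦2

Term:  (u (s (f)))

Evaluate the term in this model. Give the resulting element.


  f = 1
  (s (f)) = s(1,) = 1
  (u (s (f))) = u(1,) = 2

value = 2


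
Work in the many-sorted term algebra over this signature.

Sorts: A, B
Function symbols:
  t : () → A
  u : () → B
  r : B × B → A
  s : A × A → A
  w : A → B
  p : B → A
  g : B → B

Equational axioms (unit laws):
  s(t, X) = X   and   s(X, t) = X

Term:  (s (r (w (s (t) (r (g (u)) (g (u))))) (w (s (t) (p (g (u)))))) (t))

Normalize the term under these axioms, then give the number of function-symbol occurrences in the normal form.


1. (s (r (w (s (t) (r (g (u)) (g (u))))) (w (s (t) (p (g (u)))))) (t))  →  (r (w (s (t) (r (g (u)) (g (u))))) (w (s (t) (p (g (u))))))
2. (r (w (s (t) (r (g (u)) (g (u))))) (w (s (t) (p (g (u))))))  →  (r (w (r (g (u)) (g (u)))) (w (s (t) (p (g (u))))))
3. (r (w (r (g (u)) (g (u)))) (w (s (t) (p (g (u))))))  →  (r (w (r (g (u)) (g (u)))) (w (p (g (u)))))
normal form: (r (w (r (g (u)) (g (u)))) (w (p (g (u)))))

size = 11


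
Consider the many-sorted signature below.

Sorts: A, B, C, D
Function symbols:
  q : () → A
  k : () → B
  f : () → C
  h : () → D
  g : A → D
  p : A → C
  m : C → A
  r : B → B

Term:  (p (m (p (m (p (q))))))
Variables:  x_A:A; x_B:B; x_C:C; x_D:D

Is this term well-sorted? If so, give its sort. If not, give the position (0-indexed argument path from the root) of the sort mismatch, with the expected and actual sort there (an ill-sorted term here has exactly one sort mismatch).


well-sorted; sort = C

          (q) : A
        (p (q)) : C
      (m (p (q))) : A
    (p (m (p (q)))) : C
  (m (p (m (p (q))))) : A
(p (m (p (m (p (q)))))) : C


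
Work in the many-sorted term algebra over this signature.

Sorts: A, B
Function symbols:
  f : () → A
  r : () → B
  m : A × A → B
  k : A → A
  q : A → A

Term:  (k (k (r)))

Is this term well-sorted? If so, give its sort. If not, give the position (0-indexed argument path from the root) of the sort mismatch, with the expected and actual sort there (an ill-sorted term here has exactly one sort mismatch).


ill-sorted at position [0, 0]: expected A, got B

    (r) : B
  (k (r)) : ✗ arg 0 at [0, 0] has sort B, expected A


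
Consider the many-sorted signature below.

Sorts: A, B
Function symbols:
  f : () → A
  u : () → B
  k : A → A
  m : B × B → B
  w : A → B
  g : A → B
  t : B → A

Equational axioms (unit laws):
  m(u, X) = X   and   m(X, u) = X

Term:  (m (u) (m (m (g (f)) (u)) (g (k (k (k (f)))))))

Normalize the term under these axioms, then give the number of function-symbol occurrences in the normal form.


size = 8

1. (m (u) (m (m (g (f)) (u)) (g (k (k (k (f)))))))  →  (m (m (g (f)) (u)) (g (k (k (k (f))))))
2. (m (m (g (f)) (u)) (g (k (k (k (f))))))  →  (m (g (f)) (g (k (k (k (f))))))
normal form: (m (g (f)) (g (k (k (k (f))))))


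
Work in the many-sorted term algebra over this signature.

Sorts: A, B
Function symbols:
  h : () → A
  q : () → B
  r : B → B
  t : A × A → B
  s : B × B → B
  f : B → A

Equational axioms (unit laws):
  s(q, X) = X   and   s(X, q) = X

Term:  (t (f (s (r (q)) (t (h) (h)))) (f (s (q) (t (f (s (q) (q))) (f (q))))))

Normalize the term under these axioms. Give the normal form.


1. (t (f (s (r (q)) (t (h) (h)))) (f (s (q) (t (f (s (q) (q))) (f (q))))))  →  (t (f (s (r (q)) (t (h) (h)))) (f (t (f (s (q) (q))) (f (q)))))
2. (t (f (s (r (q)) (t (h) (h)))) (f (t (f (s (q) (q))) (f (q)))))  →  (t (f (s (r (q)) (t (h) (h)))) (f (t (f (q)) (f (q)))))

normal form = (t (f (s (r (q)) (t (h) (h)))) (f (t (f (q)) (f (q)))))


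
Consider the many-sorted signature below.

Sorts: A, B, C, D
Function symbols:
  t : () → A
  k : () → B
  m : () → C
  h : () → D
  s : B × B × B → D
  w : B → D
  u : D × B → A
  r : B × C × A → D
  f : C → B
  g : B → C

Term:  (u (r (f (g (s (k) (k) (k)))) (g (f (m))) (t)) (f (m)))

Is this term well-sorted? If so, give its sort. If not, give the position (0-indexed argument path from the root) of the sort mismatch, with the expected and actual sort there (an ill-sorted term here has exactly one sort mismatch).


          (k) : B
          (k) : B
          (k) : B
        (s (k) (k) (k)) : D
      (g (s (k) (k) (k))) : ✗ arg 0 at [0, 0, 0, 0] has sort D, expected B
        (m) : C
      (f (m)) : B
    (g (f (m))) : C
    (t) : A
    (m) : C
  (f (m)) : B

ill-sorted at position [0, 0, 0, 0]: expected B, got D


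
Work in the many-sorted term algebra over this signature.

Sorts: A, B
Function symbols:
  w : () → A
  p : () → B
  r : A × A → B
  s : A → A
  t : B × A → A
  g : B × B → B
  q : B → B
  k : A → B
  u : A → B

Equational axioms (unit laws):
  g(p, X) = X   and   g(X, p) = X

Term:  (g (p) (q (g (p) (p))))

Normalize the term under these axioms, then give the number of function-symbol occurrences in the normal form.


size = 2

1. (g (p) (q (g (p) (p))))  →  (q (g (p) (p)))
2. (q (g (p) (p)))  →  (q (p))
normal form: (q (p))


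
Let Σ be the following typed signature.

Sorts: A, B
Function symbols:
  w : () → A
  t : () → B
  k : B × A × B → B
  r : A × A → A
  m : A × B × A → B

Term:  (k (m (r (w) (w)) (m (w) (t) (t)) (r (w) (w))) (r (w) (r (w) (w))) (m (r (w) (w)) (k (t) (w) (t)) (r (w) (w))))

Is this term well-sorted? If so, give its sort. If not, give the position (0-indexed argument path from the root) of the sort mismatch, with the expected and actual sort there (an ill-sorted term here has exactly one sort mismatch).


      (w) : A
      (w) : A
    (r (w) (w)) : A
      (w) : A
      (t) : B
      (t) : B
    (m (w) (t) (t)) : ✗ arg 2 at [0, 1, 2] has sort B, expected A
      (w) : A
      (w) : A
    (r (w) (w)) : A
    (w) : A
      (w) : A
      (w) : A
    (r (w) (w)) : A
  (r (w) (r (w) (w))) : A
      (w) : A
      (w) : A
    (r (w) (w)) : A
      (t) : B
      (w) : A
      (t) : B
    (k (t) (w) (t)) : B
      (w) : A
      (w) : A
    (r (w) (w)) : A
  (m (r (w) (w)) (k (t) (w) (t)) (r (w) (w))) : B

ill-sorted at position [0, 1, 2]: expected A, got B


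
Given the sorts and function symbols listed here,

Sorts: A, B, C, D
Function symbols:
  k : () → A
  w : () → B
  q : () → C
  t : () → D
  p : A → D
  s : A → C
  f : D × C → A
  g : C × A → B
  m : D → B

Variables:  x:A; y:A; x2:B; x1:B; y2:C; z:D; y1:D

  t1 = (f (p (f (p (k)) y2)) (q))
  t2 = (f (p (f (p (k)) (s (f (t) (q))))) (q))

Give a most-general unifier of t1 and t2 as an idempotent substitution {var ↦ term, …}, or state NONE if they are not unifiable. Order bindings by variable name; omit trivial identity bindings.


{y2 ↦ (s (f (t) (q)))}


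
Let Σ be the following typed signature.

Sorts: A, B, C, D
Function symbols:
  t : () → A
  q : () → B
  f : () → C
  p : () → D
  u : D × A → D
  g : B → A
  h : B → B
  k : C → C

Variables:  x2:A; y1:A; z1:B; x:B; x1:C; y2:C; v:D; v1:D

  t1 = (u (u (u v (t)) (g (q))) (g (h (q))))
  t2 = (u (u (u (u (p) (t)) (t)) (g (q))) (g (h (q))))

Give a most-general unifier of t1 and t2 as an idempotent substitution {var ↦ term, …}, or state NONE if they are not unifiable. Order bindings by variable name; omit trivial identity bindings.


{v ↦ (u (p) (t))}


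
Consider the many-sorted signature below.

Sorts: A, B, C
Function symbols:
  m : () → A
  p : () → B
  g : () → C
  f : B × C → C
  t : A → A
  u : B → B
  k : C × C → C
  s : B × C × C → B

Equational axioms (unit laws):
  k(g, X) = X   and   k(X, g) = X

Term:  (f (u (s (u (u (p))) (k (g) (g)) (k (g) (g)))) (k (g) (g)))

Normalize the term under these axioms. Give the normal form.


normal form = (f (u (s (u (u (p))) (g) (g))) (g))

1. (f (u (s (u (u (p))) (k (g) (g)) (k (g) (g)))) (k (g) (g)))  →  (f (u (s (u (u (p))) (g) (k (g) (g)))) (k (g) (g)))
2. (f (u (s (u (u (p))) (g) (k (g) (g)))) (k (g) (g)))  →  (f (u (s (u (u (p))) (g) (g))) (k (g) (g)))
3. (f (u (s (u (u (p))) (g) (g))) (k (g) (g)))  →  (f (u (s (u (u (p))) (g) (g))) (g))


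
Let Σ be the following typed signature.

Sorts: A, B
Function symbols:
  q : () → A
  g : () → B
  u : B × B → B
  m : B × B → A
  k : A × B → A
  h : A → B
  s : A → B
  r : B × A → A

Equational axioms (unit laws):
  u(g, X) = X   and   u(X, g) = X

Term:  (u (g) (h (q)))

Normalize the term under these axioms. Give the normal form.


normal form = (h (q))

1. (u (g) (h (q)))  →  (h (q))


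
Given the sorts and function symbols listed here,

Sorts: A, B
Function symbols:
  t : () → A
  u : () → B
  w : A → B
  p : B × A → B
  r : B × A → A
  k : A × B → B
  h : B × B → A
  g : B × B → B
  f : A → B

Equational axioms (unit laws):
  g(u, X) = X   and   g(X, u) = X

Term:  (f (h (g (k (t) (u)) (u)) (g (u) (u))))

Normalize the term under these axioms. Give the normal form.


normal form = (f (h (k (t) (u)) (u)))

1. (f (h (g (k (t) (u)) (u)) (g (u) (u))))  →  (f (h (k (t) (u)) (g (u) (u))))
2. (f (h (k (t) (u)) (g (u) (u))))  →  (f (h (k (t) (u)) (u)))


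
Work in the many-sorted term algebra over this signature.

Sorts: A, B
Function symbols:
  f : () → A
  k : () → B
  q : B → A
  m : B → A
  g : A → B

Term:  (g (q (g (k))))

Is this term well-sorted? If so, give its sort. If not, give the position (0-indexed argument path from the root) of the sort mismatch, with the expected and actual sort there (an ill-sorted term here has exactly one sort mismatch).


ill-sorted at position [0, 0, 0]: expected A, got B

      (k) : B
    (g (k)) : ✗ arg 0 at [0, 0, 0] has sort B, expected A


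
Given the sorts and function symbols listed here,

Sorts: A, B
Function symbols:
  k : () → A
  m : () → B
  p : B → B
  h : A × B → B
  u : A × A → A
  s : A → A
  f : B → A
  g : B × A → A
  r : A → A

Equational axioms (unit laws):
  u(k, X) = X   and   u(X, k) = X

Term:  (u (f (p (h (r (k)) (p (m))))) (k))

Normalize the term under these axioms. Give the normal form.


1. (u (f (p (h (r (k)) (p (m))))) (k))  →  (f (p (h (r (k)) (p (m)))))

normal form = (f (p (h (r (k)) (p (m)))))


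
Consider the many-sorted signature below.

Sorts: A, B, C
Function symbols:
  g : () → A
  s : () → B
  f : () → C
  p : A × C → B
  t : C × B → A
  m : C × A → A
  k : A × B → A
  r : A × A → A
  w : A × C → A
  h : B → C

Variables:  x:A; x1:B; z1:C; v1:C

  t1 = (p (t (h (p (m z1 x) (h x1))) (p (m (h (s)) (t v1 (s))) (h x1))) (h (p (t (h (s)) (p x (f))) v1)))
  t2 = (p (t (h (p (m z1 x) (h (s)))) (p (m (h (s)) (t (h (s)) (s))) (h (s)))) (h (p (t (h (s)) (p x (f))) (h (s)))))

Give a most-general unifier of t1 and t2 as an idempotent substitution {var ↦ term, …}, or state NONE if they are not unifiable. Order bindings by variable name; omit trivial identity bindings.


{v1 ↦ (h (s)), x1 ↦ (s)}


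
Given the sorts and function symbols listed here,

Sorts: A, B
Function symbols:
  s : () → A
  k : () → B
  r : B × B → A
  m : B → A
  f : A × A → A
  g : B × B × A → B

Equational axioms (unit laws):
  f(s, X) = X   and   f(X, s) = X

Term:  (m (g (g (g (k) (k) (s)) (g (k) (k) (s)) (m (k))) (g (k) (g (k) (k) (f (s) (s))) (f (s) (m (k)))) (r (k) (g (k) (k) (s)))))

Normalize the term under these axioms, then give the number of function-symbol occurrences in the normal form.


1. (m (g (g (g (k) (k) (s)) (g (k) (k) (s)) (m (k))) (g (k) (g (k) (k) (f (s) (s))) (f (s) (m (k)))) (r (k) (g (k) (k) (s)))))  →  (m (g (g (g (k) (k) (s)) (g (k) (k) (s)) (m (k))) (g (k) (g (k) (k) (s)) (f (s) (m (k)))) (r (k) (g (k) (k) (s)))))
2. (m (g (g (g (k) (k) (s)) (g (k) (k) (s)) (m (k))) (g (k) (g (k) (k) (s)) (f (s) (m (k)))) (r (k) (g (k) (k) (s)))))  →  (m (g (g (g (k) (k) (s)) (g (k) (k) (s)) (m (k))) (g (k) (g (k) (k) (s)) (m (k))) (r (k) (g (k) (k) (s)))))
normal form: (m (g (g (g (k) (k) (s)) (g (k) (k) (s)) (m (k))) (g (k) (g (k) (k) (s)) (m (k))) (r (k) (g (k) (k) (s)))))

size = 27


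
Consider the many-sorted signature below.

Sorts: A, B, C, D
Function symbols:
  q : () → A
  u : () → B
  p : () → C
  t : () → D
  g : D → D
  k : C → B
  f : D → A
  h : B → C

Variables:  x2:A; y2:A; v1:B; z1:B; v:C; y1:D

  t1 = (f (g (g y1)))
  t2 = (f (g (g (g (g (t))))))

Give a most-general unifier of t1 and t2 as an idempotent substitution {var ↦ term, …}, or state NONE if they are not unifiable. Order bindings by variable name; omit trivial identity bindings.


{y1 ↦ (g (g (t)))}


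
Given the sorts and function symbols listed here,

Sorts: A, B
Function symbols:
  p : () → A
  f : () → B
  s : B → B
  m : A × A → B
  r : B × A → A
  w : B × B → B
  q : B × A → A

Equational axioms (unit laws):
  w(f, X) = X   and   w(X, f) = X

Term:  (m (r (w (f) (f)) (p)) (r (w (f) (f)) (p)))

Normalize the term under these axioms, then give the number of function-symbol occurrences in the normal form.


1. (m (r (w (f) (f)) (p)) (r (w (f) (f)) (p)))  →  (m (r (f) (p)) (r (w (f) (f)) (p)))
2. (m (r (f) (p)) (r (w (f) (f)) (p)))  →  (m (r (f) (p)) (r (f) (p)))
normal form: (m (r (f) (p)) (r (f) (p)))

size = 7


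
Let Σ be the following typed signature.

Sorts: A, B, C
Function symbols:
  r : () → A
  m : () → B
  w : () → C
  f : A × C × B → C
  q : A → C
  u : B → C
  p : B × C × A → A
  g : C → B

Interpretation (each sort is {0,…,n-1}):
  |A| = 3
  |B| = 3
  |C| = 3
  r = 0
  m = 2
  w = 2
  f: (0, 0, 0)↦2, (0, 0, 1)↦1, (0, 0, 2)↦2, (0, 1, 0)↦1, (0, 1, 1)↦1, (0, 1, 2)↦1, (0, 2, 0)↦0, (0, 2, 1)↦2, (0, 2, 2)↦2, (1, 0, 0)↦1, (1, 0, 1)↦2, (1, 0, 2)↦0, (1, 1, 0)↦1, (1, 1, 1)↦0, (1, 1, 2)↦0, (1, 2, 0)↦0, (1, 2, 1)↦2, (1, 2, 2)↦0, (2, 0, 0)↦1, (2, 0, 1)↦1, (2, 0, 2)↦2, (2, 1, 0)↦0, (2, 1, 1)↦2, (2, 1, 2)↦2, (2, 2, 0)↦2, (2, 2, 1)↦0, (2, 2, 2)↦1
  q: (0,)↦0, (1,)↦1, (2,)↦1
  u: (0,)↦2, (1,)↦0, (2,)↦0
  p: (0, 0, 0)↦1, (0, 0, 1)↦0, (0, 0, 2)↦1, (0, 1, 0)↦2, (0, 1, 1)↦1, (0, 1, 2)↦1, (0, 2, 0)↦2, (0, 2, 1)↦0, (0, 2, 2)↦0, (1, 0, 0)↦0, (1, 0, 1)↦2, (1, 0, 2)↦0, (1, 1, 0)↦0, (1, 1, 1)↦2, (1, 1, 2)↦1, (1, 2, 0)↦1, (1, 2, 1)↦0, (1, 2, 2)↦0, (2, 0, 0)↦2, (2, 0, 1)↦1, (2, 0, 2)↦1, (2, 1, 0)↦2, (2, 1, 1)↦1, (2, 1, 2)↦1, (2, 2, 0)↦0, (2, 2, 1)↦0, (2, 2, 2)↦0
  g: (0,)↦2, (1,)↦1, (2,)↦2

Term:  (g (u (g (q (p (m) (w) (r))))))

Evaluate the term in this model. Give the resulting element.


value = 2

  m = 2
  w = 2
  r = 0
  (p (m) (w) (r)) = p(2, 2, 0) = 0
  (q (p (m) (w) (r))) = q(0,) = 0
  (g (q (p (m) (w) (r)))) = g(0,) = 2
  (u (g (q (p (m) (w) (r))))) = u(2,) = 0
  (g (u (g (q (p (m) (w) (r)))))) = g(0,) = 2


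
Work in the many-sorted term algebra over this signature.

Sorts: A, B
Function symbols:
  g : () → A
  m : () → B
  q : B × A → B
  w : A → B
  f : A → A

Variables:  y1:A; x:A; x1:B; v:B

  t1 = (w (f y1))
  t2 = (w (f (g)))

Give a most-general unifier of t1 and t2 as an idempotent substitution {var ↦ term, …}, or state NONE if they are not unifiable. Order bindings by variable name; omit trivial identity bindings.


{y1 ↦ (g)}


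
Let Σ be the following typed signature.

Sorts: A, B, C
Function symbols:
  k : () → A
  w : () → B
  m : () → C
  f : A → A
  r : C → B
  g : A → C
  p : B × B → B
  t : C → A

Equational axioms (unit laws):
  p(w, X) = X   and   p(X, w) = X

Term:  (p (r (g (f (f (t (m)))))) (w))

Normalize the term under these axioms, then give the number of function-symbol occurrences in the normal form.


1. (p (r (g (f (f (t (m)))))) (w))  →  (r (g (f (f (t (m))))))
normal form: (r (g (f (f (t (m))))))

size = 6


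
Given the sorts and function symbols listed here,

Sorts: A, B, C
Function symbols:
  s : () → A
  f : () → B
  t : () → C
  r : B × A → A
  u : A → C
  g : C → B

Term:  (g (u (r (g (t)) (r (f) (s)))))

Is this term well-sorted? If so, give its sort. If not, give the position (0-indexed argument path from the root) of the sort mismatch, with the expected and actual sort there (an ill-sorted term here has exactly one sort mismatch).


        (t) : C
      (g (t)) : B
        (f) : B
        (s) : A
      (r (f) (s)) : A
    (r (g (t)) (r (f) (s))) : A
  (u (r (g (t)) (r (f) (s)))) : C
(g (u (r (g (t)) (r (f) (s))))) : B

well-sorted; sort = B


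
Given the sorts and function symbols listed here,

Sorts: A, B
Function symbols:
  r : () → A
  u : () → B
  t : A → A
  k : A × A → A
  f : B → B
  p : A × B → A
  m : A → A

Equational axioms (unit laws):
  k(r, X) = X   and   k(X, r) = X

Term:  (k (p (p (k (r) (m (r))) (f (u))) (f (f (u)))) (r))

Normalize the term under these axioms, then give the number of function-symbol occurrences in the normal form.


1. (k (p (p (k (r) (m (r))) (f (u))) (f (f (u)))) (r))  →  (p (p (k (r) (m (r))) (f (u))) (f (f (u))))
2. (p (p (k (r) (m (r))) (f (u))) (f (f (u))))  →  (p (p (m (r)) (f (u))) (f (f (u))))
normal form: (p (p (m (r)) (f (u))) (f (f (u))))

size = 9


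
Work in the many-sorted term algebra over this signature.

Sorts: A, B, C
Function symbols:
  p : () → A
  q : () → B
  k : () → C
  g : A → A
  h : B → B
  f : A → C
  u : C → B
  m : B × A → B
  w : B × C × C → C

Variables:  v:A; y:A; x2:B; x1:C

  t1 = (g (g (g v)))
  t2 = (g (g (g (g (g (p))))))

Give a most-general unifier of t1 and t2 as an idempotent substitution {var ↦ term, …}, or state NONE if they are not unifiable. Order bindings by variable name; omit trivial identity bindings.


{v ↦ (g (g (p)))}


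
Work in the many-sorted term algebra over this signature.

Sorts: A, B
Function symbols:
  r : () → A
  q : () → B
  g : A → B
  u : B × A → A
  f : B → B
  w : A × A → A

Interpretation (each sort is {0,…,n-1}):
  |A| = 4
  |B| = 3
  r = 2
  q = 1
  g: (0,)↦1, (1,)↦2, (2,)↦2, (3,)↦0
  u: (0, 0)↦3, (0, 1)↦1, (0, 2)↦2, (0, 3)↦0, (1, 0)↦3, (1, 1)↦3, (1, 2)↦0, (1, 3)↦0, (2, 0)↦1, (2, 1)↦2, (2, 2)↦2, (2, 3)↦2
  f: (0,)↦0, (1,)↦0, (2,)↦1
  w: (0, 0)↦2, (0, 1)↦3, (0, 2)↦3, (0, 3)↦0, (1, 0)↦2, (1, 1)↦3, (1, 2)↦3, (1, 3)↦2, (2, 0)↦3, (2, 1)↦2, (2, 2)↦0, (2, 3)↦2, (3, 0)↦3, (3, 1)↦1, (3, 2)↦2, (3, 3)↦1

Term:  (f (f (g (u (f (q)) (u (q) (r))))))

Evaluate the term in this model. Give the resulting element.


  q = 1
  (f (q)) = f(1,) = 0
  q = 1
  r = 2
  (u (q) (r)) = u(1, 2) = 0
  (u (f (q)) (u (q) (r))) = u(0, 0) = 3
  (g (u (f (q)) (u (q) (r)))) = g(3,) = 0
  (f (g (u (f (q)) (u (q) (r))))) = f(0,) = 0
  (f (f (g (u (f (q)) (u (q) (r)))))) = f(0,) = 0

value = 0


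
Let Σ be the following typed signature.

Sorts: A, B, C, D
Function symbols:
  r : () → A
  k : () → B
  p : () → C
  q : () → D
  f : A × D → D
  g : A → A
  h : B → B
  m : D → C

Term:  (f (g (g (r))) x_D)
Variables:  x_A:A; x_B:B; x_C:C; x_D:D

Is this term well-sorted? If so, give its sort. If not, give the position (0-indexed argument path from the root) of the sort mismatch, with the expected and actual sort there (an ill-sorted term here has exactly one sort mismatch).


      (r) : A
    (g (r)) : A
  (g (g (r))) : A
  x_D : D
(f (g (g (r))) x_D) : D

well-sorted; sort = D


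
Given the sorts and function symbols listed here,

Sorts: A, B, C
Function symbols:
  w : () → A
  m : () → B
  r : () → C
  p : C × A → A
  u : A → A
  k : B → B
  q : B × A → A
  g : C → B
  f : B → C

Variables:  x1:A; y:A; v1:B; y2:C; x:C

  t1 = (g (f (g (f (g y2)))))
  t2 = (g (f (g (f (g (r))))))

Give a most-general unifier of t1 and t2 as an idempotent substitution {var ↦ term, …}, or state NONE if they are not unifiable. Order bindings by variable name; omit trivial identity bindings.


{y2 ↦ (r)}


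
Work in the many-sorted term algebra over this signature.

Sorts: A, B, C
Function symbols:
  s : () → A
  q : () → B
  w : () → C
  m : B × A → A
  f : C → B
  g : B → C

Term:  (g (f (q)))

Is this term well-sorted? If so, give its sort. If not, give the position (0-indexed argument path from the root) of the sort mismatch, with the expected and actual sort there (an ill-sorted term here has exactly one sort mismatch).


ill-sorted at position [0, 0]: expected C, got B

    (q) : B
  (f (q)) : ✗ arg 0 at [0, 0] has sort B, expected C


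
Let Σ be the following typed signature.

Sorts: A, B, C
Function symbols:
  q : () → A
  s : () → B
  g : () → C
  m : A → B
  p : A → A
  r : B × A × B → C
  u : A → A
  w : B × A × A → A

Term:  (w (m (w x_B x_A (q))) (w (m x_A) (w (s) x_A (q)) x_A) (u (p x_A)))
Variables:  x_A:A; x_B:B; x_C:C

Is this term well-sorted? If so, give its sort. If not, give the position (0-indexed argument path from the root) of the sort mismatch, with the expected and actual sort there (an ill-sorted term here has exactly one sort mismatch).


      x_B : B
      x_A : A
      (q) : A
    (w x_B x_A (q)) : A
  (m (w x_B x_A (q))) : B
      x_A : A
    (m x_A) : B
      (s) : B
      x_A : A
      (q) : A
    (w (s) x_A (q)) : A
    x_A : A
  (w (m x_A) (w (s) x_A (q)) x_A) : A
      x_A : A
    (p x_A) : A
  (u (p x_A)) : A
(w (m (w x_B x_A (q))) (w (m x_A) (w (s) x_A (q)) x_A) (u (p x_A))) : A

well-sorted; sort = A


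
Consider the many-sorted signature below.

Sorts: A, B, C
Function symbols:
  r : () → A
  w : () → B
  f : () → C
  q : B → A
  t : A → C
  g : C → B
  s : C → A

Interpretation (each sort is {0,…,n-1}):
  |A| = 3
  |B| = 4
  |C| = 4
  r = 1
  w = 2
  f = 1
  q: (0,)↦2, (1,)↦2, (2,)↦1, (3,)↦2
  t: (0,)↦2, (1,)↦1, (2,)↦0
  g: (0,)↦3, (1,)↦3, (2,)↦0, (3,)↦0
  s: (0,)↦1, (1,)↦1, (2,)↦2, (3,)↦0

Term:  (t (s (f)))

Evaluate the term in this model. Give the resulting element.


  f = 1
  (s (f)) = s(1,) = 1
  (t (s (f))) = t(1,) = 1

value = 1
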